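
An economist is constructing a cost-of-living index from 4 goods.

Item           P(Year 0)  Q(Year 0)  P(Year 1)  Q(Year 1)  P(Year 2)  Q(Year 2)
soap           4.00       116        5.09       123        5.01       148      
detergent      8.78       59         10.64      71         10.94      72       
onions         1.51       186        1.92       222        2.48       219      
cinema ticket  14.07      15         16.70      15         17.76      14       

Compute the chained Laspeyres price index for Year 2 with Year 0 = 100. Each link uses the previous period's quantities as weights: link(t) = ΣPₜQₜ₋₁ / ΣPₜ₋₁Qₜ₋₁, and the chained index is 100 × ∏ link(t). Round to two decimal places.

Link Year 0→Year 1:
ΣP(Year 1)Q(Year 0) = 5.09×116 + 10.64×59 + 1.92×186 + 16.70×15 = 590.44 + 627.76 + 357.12 + 250.5 = 1825.82
ΣP(Year 0)Q(Year 0) = 4.00×116 + 8.78×59 + 1.51×186 + 14.07×15 = 464 + 518.02 + 280.86 + 211.05 = 1473.93
link = 1825.82/1473.93 = 1.238743
Link Year 1→Year 2:
ΣP(Year 2)Q(Year 1) = 5.01×123 + 10.94×71 + 2.48×222 + 17.76×15 = 616.23 + 776.74 + 550.56 + 266.4 = 2209.93
ΣP(Year 1)Q(Year 1) = 5.09×123 + 10.64×71 + 1.92×222 + 16.70×15 = 626.07 + 755.44 + 426.24 + 250.5 = 2058.25
link = 2209.93/2058.25 = 1.073694
Chained index = 100 × 1.238743 × 1.073694 = 133.0030

133.00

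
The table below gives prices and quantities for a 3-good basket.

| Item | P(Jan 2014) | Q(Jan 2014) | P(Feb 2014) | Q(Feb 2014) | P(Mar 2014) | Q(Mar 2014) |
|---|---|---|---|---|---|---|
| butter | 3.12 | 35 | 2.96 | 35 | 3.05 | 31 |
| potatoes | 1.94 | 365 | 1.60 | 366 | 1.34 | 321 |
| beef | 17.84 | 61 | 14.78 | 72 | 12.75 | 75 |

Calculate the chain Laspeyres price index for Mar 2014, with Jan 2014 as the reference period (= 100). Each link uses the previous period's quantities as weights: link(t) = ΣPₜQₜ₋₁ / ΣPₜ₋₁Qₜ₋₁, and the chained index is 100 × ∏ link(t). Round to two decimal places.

72.07

Link Jan 2014→Feb 2014:
ΣP(Feb 2014)Q(Jan 2014) = 2.96×35 + 1.60×365 + 14.78×61 = 103.6 + 584 + 901.58 = 1589.18
ΣP(Jan 2014)Q(Jan 2014) = 3.12×35 + 1.94×365 + 17.84×61 = 109.2 + 708.1 + 1088.24 = 1905.54
link = 1589.18/1905.54 = 0.833979
Link Feb 2014→Mar 2014:
ΣP(Mar 2014)Q(Feb 2014) = 3.05×35 + 1.34×366 + 12.75×72 = 106.75 + 490.44 + 918 = 1515.19
ΣP(Feb 2014)Q(Feb 2014) = 2.96×35 + 1.60×366 + 14.78×72 = 103.6 + 585.6 + 1064.16 = 1753.36
link = 1515.19/1753.36 = 0.864164
Chained index = 100 × 0.833979 × 0.864164 = 72.0694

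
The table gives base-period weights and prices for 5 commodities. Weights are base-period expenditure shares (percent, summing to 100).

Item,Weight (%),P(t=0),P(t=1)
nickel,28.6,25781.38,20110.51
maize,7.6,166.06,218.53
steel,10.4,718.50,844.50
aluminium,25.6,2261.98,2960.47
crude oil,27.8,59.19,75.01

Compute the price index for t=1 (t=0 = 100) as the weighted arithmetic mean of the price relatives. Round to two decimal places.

nickel: 28.6 × (20110.51/25781.38) = 28.6 × 0.780040 = 22.3091
maize: 7.6 × (218.53/166.06) = 7.6 × 1.315970 = 10.0014
steel: 10.4 × (844.50/718.50) = 10.4 × 1.175365 = 12.2238
aluminium: 25.6 × (2960.47/2261.98) = 25.6 × 1.308796 = 33.5052
crude oil: 27.8 × (75.01/59.19) = 27.8 × 1.267275 = 35.2302
Index = Σ wᵢ·(p₁ᵢ/p₀ᵢ) = 22.3091 + 10.0014 + 12.2238 + 33.5052 + 35.2302 = 113.2697

113.27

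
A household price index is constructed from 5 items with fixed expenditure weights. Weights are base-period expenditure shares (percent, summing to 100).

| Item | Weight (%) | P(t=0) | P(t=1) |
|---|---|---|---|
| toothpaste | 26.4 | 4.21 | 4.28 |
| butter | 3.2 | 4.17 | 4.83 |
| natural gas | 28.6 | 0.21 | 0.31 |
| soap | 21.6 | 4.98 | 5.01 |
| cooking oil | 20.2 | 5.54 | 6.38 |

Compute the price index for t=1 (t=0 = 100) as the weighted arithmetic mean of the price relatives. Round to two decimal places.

toothpaste: 26.4 × (4.28/4.21) = 26.4 × 1.016627 = 26.8390
butter: 3.2 × (4.83/4.17) = 3.2 × 1.158273 = 3.7065
natural gas: 28.6 × (0.31/0.21) = 28.6 × 1.476190 = 42.2190
soap: 21.6 × (5.01/4.98) = 21.6 × 1.006024 = 21.7301
cooking oil: 20.2 × (6.38/5.54) = 20.2 × 1.151625 = 23.2628
Index = Σ wᵢ·(p₁ᵢ/p₀ᵢ) = 26.8390 + 3.7065 + 42.2190 + 21.7301 + 23.2628 = 117.7574

117.76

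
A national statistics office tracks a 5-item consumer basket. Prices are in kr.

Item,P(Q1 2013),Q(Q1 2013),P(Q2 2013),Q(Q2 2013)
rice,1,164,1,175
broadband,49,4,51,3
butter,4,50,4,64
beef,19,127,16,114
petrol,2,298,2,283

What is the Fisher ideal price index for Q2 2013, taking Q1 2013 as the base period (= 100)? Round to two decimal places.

89.70

Laspeyres component (base-period weights):
ΣP(Q2 2013)Q(Q1 2013) = 1×164 + 51×4 + 4×50 + 16×127 + 2×298 = 164 + 204 + 200 + 2032 + 596 = 3196
ΣP(Q1 2013)Q(Q1 2013) = 1×164 + 49×4 + 4×50 + 19×127 + 2×298 = 164 + 196 + 200 + 2413 + 596 = 3569
L = 3196 / 3569 × 100 = 89.5489
Paasche component (current-period weights):
ΣP(Q2 2013)Q(Q2 2013) = 1×175 + 51×3 + 4×64 + 16×114 + 2×283 = 175 + 153 + 256 + 1824 + 566 = 2974
ΣP(Q1 2013)Q(Q2 2013) = 1×175 + 49×3 + 4×64 + 19×114 + 2×283 = 175 + 147 + 256 + 2166 + 566 = 3310
P = 2974 / 3310 × 100 = 89.8489
Fisher = √(L × P) = √(89.5489 × 89.8489) = 89.6988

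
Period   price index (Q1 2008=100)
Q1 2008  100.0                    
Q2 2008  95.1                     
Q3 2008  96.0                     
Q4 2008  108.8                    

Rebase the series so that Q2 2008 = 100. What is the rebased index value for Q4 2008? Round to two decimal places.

Rebased(Q4 2008) = 108.8 / 95.1 × 100 = 114.4059

114.41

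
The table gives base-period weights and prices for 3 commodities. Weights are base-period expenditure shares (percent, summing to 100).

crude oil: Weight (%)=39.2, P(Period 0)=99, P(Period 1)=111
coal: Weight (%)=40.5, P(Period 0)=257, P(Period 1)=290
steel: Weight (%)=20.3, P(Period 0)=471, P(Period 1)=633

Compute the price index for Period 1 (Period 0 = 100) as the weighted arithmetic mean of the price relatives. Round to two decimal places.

crude oil: 39.2 × (111/99) = 39.2 × 1.121212 = 43.9515
coal: 40.5 × (290/257) = 40.5 × 1.128405 = 45.7004
steel: 20.3 × (633/471) = 20.3 × 1.343949 = 27.2822
Index = Σ wᵢ·(p₁ᵢ/p₀ᵢ) = 43.9515 + 45.7004 + 27.2822 = 116.9341

116.93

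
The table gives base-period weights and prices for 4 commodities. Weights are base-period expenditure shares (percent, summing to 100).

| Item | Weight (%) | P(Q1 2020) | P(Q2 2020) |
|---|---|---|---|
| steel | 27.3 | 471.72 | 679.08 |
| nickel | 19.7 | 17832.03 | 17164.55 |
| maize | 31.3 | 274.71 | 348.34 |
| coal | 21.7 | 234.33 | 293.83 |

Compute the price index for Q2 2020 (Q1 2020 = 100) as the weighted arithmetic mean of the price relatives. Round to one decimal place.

125.2

steel: 27.3 × (679.08/471.72) = 27.3 × 1.439583 = 39.3006
nickel: 19.7 × (17164.55/17832.03) = 19.7 × 0.962568 = 18.9626
maize: 31.3 × (348.34/274.71) = 31.3 × 1.268028 = 39.6893
coal: 21.7 × (293.83/234.33) = 21.7 × 1.253915 = 27.2100
Index = Σ wᵢ·(p₁ᵢ/p₀ᵢ) = 39.3006 + 18.9626 + 39.6893 + 27.2100 = 125.1625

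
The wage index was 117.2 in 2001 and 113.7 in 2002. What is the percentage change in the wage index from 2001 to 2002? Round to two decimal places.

-2.99%

Change = (113.7 − 117.2) / 117.2 × 100
       = -3.5 / 117.2 × 100 = -2.9863%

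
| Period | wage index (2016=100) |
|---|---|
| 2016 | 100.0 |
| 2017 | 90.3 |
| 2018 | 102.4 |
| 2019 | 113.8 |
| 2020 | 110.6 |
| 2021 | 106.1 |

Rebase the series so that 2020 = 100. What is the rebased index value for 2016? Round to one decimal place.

90.4

Rebased(2016) = 100.0 / 110.6 × 100 = 90.4159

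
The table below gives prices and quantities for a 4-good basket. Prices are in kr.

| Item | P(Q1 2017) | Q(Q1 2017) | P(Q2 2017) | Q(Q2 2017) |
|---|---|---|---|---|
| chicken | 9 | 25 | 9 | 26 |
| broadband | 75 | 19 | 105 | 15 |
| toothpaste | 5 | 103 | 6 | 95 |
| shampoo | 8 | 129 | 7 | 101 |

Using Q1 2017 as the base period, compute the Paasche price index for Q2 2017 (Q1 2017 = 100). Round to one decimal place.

116.8

Paasche price index uses current-period quantities as weights.
ΣP(Q2 2017)·Q(Q2 2017) = 9×26 + 105×15 + 6×95 + 7×101 = 234 + 1575 + 570 + 707 = 3086
ΣP(Q1 2017)·Q(Q2 2017) = 9×26 + 75×15 + 5×95 + 8×101 = 234 + 1125 + 475 + 808 = 2642
Index = 3086 / 2642 × 100 = 116.8055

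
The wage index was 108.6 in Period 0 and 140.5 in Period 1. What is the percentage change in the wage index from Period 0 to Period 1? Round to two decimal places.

29.37%

Change = (140.5 − 108.6) / 108.6 × 100
       = 31.9 / 108.6 × 100 = 29.3738%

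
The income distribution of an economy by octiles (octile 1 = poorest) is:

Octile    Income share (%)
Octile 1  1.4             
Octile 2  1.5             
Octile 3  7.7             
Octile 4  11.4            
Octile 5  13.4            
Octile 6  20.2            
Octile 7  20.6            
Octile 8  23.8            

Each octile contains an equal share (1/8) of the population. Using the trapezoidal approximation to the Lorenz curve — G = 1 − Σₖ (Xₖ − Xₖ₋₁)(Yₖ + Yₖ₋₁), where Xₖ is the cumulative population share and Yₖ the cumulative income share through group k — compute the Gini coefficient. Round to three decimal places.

Cumulative income shares Yₖ: 0.0140, 0.0290, 0.1060, 0.2200, 0.3540, 0.5560, 0.7620, 1.0000
Σ (Xₖ−Xₖ₋₁)(Yₖ+Yₖ₋₁) = (1/8)(0.0140+0.0000) + (1/8)(0.0290+0.0140) + (1/8)(0.1060+0.0290) + (1/8)(0.2200+0.1060) + (1/8)(0.3540+0.2200) + (1/8)(0.5560+0.3540) + (1/8)(0.7620+0.5560) + (1/8)(1.0000+0.7620)
  = 0.0017 + 0.0054 + 0.0169 + 0.0408 + 0.0717 + 0.1137 + 0.1648 + 0.2203 = 0.6352
G = 1 − 0.6352 = 0.3648

0.365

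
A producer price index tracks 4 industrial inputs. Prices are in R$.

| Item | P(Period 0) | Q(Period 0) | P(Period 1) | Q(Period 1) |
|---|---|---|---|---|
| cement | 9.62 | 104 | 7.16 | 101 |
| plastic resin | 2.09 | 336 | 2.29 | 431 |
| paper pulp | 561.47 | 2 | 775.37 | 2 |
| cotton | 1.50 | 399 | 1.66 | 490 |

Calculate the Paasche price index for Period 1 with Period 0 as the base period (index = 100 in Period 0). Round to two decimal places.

Paasche price index uses current-period quantities as weights.
ΣP(Period 1)·Q(Period 1) = 7.16×101 + 2.29×431 + 775.37×2 + 1.66×490 = 723.16 + 986.99 + 1550.74 + 813.4 = 4074.29
ΣP(Period 0)·Q(Period 1) = 9.62×101 + 2.09×431 + 561.47×2 + 1.50×490 = 971.62 + 900.79 + 1122.94 + 735 = 3730.35
Index = 4074.29 / 3730.35 × 100 = 109.2200

109.22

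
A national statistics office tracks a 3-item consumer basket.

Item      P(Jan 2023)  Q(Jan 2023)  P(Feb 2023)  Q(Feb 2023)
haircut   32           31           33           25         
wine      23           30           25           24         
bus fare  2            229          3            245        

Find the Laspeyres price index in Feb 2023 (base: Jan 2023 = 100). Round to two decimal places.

Laspeyres price index uses base-period quantities as weights.
ΣP(Feb 2023)·Q(Jan 2023) = 33×31 + 25×30 + 3×229 = 1023 + 750 + 687 = 2460
ΣP(Jan 2023)·Q(Jan 2023) = 32×31 + 23×30 + 2×229 = 992 + 690 + 458 = 2140
Index = 2460 / 2140 × 100 = 114.9533

114.95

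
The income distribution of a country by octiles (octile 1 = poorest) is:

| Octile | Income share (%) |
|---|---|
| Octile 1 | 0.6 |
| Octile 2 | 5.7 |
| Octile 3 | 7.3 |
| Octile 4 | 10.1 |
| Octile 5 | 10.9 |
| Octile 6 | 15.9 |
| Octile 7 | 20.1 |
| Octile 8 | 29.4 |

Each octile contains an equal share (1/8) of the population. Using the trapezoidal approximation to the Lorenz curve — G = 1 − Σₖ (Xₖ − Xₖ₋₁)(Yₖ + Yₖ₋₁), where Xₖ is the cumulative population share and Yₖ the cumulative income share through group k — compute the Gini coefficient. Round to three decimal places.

Cumulative income shares Yₖ: 0.0060, 0.0630, 0.1360, 0.2370, 0.3460, 0.5050, 0.7060, 1.0000
Σ (Xₖ−Xₖ₋₁)(Yₖ+Yₖ₋₁) = (1/8)(0.0060+0.0000) + (1/8)(0.0630+0.0060) + (1/8)(0.1360+0.0630) + (1/8)(0.2370+0.1360) + (1/8)(0.3460+0.2370) + (1/8)(0.5050+0.3460) + (1/8)(0.7060+0.5050) + (1/8)(1.0000+0.7060)
  = 0.0008 + 0.0086 + 0.0249 + 0.0466 + 0.0729 + 0.1064 + 0.1514 + 0.2132 = 0.6247
G = 1 − 0.6247 = 0.3753

0.375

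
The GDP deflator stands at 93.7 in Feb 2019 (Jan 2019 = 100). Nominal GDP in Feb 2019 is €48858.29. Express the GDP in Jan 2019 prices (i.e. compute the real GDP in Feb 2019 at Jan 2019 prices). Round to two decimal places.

Real = Nominal ÷ (Index/100) = 48858.29 ÷ (93.7/100)
     = 48858.29 ÷ 0.937 = 52143.3191

52143.32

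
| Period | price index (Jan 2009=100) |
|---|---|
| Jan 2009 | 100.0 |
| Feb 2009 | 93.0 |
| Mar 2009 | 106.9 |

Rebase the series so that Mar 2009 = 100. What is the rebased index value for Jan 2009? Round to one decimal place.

Rebased(Jan 2009) = 100.0 / 106.9 × 100 = 93.5454

93.5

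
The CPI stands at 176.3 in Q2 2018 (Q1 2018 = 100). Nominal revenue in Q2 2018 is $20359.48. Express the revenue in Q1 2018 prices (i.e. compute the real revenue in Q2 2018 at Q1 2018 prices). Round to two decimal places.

Real = Nominal ÷ (Index/100) = 20359.48 ÷ (176.3/100)
     = 20359.48 ÷ 1.763 = 11548.2019

11548.20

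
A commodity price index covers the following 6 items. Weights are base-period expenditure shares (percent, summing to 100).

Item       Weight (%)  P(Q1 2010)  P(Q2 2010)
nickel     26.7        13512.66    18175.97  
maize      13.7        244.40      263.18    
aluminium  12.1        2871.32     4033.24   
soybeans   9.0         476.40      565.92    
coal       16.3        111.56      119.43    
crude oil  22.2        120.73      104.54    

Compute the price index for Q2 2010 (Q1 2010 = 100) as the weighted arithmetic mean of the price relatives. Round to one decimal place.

nickel: 26.7 × (18175.97/13512.66) = 26.7 × 1.345107 = 35.9143
maize: 13.7 × (263.18/244.40) = 13.7 × 1.076841 = 14.7527
aluminium: 12.1 × (4033.24/2871.32) = 12.1 × 1.404664 = 16.9964
soybeans: 9.0 × (565.92/476.40) = 9.0 × 1.187909 = 10.6912
coal: 16.3 × (119.43/111.56) = 16.3 × 1.070545 = 17.4499
crude oil: 22.2 × (104.54/120.73) = 22.2 × 0.865899 = 19.2230
Index = Σ wᵢ·(p₁ᵢ/p₀ᵢ) = 35.9143 + 14.7527 + 16.9964 + 10.6912 + 17.4499 + 19.2230 = 115.0275

115.0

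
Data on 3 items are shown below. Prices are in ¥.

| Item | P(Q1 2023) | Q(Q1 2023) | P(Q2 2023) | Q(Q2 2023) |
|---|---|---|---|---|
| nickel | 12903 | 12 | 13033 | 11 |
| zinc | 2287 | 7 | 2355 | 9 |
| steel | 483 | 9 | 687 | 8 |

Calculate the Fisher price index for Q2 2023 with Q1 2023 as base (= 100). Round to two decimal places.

Laspeyres component (base-period weights):
ΣP(Q2 2023)Q(Q1 2023) = 13033×12 + 2355×7 + 687×9 = 156396 + 16485 + 6183 = 179064
ΣP(Q1 2023)Q(Q1 2023) = 12903×12 + 2287×7 + 483×9 = 154836 + 16009 + 4347 = 175192
L = 179064 / 175192 × 100 = 102.2101
Paasche component (current-period weights):
ΣP(Q2 2023)Q(Q2 2023) = 13033×11 + 2355×9 + 687×8 = 143363 + 21195 + 5496 = 170054
ΣP(Q1 2023)Q(Q2 2023) = 12903×11 + 2287×9 + 483×8 = 141933 + 20583 + 3864 = 166380
P = 170054 / 166380 × 100 = 102.2082
Fisher = √(L × P) = √(102.2101 × 102.2082) = 102.2092

102.21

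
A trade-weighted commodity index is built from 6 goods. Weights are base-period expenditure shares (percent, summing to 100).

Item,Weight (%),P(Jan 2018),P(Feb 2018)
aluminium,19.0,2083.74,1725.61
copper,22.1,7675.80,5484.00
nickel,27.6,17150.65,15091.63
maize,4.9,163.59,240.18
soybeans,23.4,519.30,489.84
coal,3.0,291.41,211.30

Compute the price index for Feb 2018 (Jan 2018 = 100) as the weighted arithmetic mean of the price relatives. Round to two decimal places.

aluminium: 19.0 × (1725.61/2083.74) = 19.0 × 0.828131 = 15.7345
copper: 22.1 × (5484.00/7675.80) = 22.1 × 0.714453 = 15.7894
nickel: 27.6 × (15091.63/17150.65) = 27.6 × 0.879945 = 24.2865
maize: 4.9 × (240.18/163.59) = 4.9 × 1.468183 = 7.1941
soybeans: 23.4 × (489.84/519.30) = 23.4 × 0.943270 = 22.0725
coal: 3.0 × (211.30/291.41) = 3.0 × 0.725095 = 2.1753
Index = Σ wᵢ·(p₁ᵢ/p₀ᵢ) = 15.7345 + 15.7894 + 24.2865 + 7.1941 + 22.0725 + 2.1753 = 87.2523

87.25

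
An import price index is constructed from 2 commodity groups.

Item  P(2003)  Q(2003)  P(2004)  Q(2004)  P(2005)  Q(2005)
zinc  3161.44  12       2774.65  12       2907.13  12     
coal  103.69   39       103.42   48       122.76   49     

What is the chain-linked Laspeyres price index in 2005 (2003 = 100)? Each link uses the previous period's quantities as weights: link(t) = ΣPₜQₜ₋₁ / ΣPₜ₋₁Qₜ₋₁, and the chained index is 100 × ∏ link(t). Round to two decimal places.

94.77

Link 2003→2004:
ΣP(2004)Q(2003) = 2774.65×12 + 103.42×39 = 33295.8 + 4033.38 = 37329.18
ΣP(2003)Q(2003) = 3161.44×12 + 103.69×39 = 37937.28 + 4043.91 = 41981.19
link = 37329.18/41981.19 = 0.889188
Link 2004→2005:
ΣP(2005)Q(2004) = 2907.13×12 + 122.76×48 = 34885.56 + 5892.48 = 40778.04
ΣP(2004)Q(2004) = 2774.65×12 + 103.42×48 = 33295.8 + 4964.16 = 38259.96
link = 40778.04/38259.96 = 1.065815
Chained index = 100 × 0.889188 × 1.065815 = 94.7710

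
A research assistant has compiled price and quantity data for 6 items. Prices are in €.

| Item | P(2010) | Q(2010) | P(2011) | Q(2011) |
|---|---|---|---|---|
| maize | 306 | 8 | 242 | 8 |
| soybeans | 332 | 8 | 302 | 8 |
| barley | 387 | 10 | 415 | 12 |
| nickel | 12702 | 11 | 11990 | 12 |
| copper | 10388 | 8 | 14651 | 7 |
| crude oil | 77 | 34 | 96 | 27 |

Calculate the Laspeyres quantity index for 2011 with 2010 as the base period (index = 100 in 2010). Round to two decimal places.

101.09

Laspeyres quantity index uses base-period prices as weights.
ΣP(2010)·Q(2011) = 306×8 + 332×8 + 387×12 + 12702×12 + 10388×7 + 77×27 = 2448 + 2656 + 4644 + 152424 + 72716 + 2079 = 236967
ΣP(2010)·Q(2010) = 306×8 + 332×8 + 387×10 + 12702×11 + 10388×8 + 77×34 = 2448 + 2656 + 3870 + 139722 + 83104 + 2618 = 234418
Index = 236967 / 234418 × 100 = 101.0874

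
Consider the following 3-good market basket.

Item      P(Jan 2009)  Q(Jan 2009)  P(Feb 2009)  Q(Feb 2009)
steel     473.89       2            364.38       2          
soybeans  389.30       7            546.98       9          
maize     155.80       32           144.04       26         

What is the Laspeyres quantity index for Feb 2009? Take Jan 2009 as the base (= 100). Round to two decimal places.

Laspeyres quantity index uses base-period prices as weights.
ΣP(Jan 2009)·Q(Feb 2009) = 473.89×2 + 389.30×9 + 155.80×26 = 947.78 + 3503.7 + 4050.8 = 8502.28
ΣP(Jan 2009)·Q(Jan 2009) = 473.89×2 + 389.30×7 + 155.80×32 = 947.78 + 2725.1 + 4985.6 = 8658.48
Index = 8502.28 / 8658.48 × 100 = 98.1960

98.20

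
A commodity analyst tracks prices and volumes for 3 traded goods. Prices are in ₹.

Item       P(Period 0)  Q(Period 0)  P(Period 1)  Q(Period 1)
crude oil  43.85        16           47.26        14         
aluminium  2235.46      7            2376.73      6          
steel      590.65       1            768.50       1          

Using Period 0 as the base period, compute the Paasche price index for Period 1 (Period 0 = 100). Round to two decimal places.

107.34

Paasche price index uses current-period quantities as weights.
ΣP(Period 1)·Q(Period 1) = 47.26×14 + 2376.73×6 + 768.50×1 = 661.64 + 14260.38 + 768.5 = 15690.52
ΣP(Period 0)·Q(Period 1) = 43.85×14 + 2235.46×6 + 590.65×1 = 613.9 + 13412.76 + 590.65 = 14617.31
Index = 15690.52 / 14617.31 × 100 = 107.3420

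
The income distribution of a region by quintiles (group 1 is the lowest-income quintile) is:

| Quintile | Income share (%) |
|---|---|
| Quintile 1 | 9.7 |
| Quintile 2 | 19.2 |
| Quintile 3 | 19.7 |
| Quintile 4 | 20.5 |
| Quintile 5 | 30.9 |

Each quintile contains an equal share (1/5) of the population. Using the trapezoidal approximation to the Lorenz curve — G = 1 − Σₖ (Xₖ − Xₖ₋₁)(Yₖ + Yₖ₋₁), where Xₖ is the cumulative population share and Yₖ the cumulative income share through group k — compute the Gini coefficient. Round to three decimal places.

Cumulative income shares Yₖ: 0.0970, 0.2890, 0.4860, 0.6910, 1.0000
Σ (Xₖ−Xₖ₋₁)(Yₖ+Yₖ₋₁) = (1/5)(0.0970+0.0000) + (1/5)(0.2890+0.0970) + (1/5)(0.4860+0.2890) + (1/5)(0.6910+0.4860) + (1/5)(1.0000+0.6910)
  = 0.0194 + 0.0772 + 0.1550 + 0.2354 + 0.3382 = 0.8252
G = 1 − 0.8252 = 0.1748

0.175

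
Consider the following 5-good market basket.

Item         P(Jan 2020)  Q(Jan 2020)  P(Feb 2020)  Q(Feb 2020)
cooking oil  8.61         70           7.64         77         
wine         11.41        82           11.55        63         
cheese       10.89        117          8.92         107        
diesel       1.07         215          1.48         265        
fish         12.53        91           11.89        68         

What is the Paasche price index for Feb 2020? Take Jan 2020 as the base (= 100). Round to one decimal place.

Paasche price index uses current-period quantities as weights.
ΣP(Feb 2020)·Q(Feb 2020) = 7.64×77 + 11.55×63 + 8.92×107 + 1.48×265 + 11.89×68 = 588.28 + 727.65 + 954.44 + 392.2 + 808.52 = 3471.09
ΣP(Jan 2020)·Q(Feb 2020) = 8.61×77 + 11.41×63 + 10.89×107 + 1.07×265 + 12.53×68 = 662.97 + 718.83 + 1165.23 + 283.55 + 852.04 = 3682.62
Index = 3471.09 / 3682.62 × 100 = 94.2560

94.3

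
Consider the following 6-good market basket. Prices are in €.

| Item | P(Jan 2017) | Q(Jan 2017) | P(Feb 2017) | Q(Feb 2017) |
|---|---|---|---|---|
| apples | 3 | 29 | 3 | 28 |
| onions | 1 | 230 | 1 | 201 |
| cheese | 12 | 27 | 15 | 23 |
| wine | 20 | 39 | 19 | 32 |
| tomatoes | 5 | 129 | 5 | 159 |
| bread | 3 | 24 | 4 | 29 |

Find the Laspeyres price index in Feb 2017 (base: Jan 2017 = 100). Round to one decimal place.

Laspeyres price index uses base-period quantities as weights.
ΣP(Feb 2017)·Q(Jan 2017) = 3×29 + 1×230 + 15×27 + 19×39 + 5×129 + 4×24 = 87 + 230 + 405 + 741 + 645 + 96 = 2204
ΣP(Jan 2017)·Q(Jan 2017) = 3×29 + 1×230 + 12×27 + 20×39 + 5×129 + 3×24 = 87 + 230 + 324 + 780 + 645 + 72 = 2138
Index = 2204 / 2138 × 100 = 103.0870

103.1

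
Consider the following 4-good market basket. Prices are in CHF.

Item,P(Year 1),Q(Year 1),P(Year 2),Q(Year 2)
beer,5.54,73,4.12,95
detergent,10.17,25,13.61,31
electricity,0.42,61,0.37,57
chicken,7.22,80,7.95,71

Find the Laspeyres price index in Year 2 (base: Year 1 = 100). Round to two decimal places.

Laspeyres price index uses base-period quantities as weights.
ΣP(Year 2)·Q(Year 1) = 4.12×73 + 13.61×25 + 0.37×61 + 7.95×80 = 300.76 + 340.25 + 22.57 + 636 = 1299.58
ΣP(Year 1)·Q(Year 1) = 5.54×73 + 10.17×25 + 0.42×61 + 7.22×80 = 404.42 + 254.25 + 25.62 + 577.6 = 1261.89
Index = 1299.58 / 1261.89 × 100 = 102.9868

102.99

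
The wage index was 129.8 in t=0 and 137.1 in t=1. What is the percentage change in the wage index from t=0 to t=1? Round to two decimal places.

5.62%

Change = (137.1 − 129.8) / 129.8 × 100
       = 7.3 / 129.8 × 100 = 5.6240%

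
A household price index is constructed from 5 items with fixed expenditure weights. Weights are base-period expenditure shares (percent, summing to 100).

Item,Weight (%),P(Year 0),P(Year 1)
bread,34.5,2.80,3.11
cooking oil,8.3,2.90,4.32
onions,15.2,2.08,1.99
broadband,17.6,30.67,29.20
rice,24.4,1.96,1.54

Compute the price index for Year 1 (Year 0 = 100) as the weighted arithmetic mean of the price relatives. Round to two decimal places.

101.15

bread: 34.5 × (3.11/2.80) = 34.5 × 1.110714 = 38.3196
cooking oil: 8.3 × (4.32/2.90) = 8.3 × 1.489655 = 12.3641
onions: 15.2 × (1.99/2.08) = 15.2 × 0.956731 = 14.5423
broadband: 17.6 × (29.20/30.67) = 17.6 × 0.952070 = 16.7564
rice: 24.4 × (1.54/1.96) = 24.4 × 0.785714 = 19.1714
Index = Σ wᵢ·(p₁ᵢ/p₀ᵢ) = 38.3196 + 12.3641 + 14.5423 + 16.7564 + 19.1714 = 101.1540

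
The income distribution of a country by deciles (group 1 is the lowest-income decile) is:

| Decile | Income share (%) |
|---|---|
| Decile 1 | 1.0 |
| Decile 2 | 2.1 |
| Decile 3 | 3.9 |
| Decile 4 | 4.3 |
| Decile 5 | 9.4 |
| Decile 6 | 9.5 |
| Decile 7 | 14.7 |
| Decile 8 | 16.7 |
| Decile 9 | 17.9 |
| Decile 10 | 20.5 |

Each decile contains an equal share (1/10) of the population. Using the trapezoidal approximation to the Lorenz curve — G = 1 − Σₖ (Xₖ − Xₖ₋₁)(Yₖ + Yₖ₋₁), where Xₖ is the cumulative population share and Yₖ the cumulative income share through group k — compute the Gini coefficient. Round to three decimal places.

0.381

Cumulative income shares Yₖ: 0.0100, 0.0310, 0.0700, 0.1130, 0.2070, 0.3020, 0.4490, 0.6160, 0.7950, 1.0000
Σ (Xₖ−Xₖ₋₁)(Yₖ+Yₖ₋₁) = (1/10)(0.0100+0.0000) + (1/10)(0.0310+0.0100) + (1/10)(0.0700+0.0310) + (1/10)(0.1130+0.0700) + (1/10)(0.2070+0.1130) + (1/10)(0.3020+0.2070) + (1/10)(0.4490+0.3020) + (1/10)(0.6160+0.4490) + (1/10)(0.7950+0.6160) + (1/10)(1.0000+0.7950)
  = 0.0010 + 0.0041 + 0.0101 + 0.0183 + 0.0320 + 0.0509 + 0.0751 + 0.1065 + 0.1411 + 0.1795 = 0.6186
G = 1 − 0.6186 = 0.3814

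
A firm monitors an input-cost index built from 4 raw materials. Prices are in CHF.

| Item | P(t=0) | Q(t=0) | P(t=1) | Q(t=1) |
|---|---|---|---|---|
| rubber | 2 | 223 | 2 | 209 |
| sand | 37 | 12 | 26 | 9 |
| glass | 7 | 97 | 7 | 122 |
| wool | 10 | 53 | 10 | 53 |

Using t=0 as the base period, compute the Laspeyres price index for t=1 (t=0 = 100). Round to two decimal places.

93.71

Laspeyres price index uses base-period quantities as weights.
ΣP(t=1)·Q(t=0) = 2×223 + 26×12 + 7×97 + 10×53 = 446 + 312 + 679 + 530 = 1967
ΣP(t=0)·Q(t=0) = 2×223 + 37×12 + 7×97 + 10×53 = 446 + 444 + 679 + 530 = 2099
Index = 1967 / 2099 × 100 = 93.7113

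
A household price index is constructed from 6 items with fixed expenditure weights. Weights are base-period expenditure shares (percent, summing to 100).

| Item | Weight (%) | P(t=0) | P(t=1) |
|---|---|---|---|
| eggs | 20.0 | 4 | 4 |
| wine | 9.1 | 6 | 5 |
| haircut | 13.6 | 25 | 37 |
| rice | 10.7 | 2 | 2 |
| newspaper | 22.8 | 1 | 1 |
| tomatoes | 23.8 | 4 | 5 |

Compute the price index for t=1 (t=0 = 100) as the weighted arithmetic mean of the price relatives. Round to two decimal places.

110.96

eggs: 20.0 × (4/4) = 20.0 × 1.000000 = 20.0000
wine: 9.1 × (5/6) = 9.1 × 0.833333 = 7.5833
haircut: 13.6 × (37/25) = 13.6 × 1.480000 = 20.1280
rice: 10.7 × (2/2) = 10.7 × 1.000000 = 10.7000
newspaper: 22.8 × (1/1) = 22.8 × 1.000000 = 22.8000
tomatoes: 23.8 × (5/4) = 23.8 × 1.250000 = 29.7500
Index = Σ wᵢ·(p₁ᵢ/p₀ᵢ) = 20.0000 + 7.5833 + 20.1280 + 10.7000 + 22.8000 + 29.7500 = 110.9613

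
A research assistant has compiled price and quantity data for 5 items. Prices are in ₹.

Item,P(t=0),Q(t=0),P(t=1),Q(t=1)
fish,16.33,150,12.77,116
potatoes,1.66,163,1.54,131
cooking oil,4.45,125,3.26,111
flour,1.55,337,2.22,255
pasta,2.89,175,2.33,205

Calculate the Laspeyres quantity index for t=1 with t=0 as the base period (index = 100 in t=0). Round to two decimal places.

Laspeyres quantity index uses base-period prices as weights.
ΣP(t=0)·Q(t=1) = 16.33×116 + 1.66×131 + 4.45×111 + 1.55×255 + 2.89×205 = 1894.28 + 217.46 + 493.95 + 395.25 + 592.45 = 3593.39
ΣP(t=0)·Q(t=0) = 16.33×150 + 1.66×163 + 4.45×125 + 1.55×337 + 2.89×175 = 2449.5 + 270.58 + 556.25 + 522.35 + 505.75 = 4304.43
Index = 3593.39 / 4304.43 × 100 = 83.4812

83.48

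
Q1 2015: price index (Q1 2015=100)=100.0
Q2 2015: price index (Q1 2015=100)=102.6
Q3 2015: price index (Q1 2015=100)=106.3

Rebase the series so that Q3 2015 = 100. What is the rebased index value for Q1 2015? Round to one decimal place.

Rebased(Q1 2015) = 100.0 / 106.3 × 100 = 94.0734

94.1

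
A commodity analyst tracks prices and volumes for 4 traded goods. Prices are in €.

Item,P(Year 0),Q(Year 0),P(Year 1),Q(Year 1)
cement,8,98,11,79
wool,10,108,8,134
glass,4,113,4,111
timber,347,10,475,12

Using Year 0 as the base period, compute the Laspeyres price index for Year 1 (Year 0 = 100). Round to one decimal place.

123.5

Laspeyres price index uses base-period quantities as weights.
ΣP(Year 1)·Q(Year 0) = 11×98 + 8×108 + 4×113 + 475×10 = 1078 + 864 + 452 + 4750 = 7144
ΣP(Year 0)·Q(Year 0) = 8×98 + 10×108 + 4×113 + 347×10 = 784 + 1080 + 452 + 3470 = 5786
Index = 7144 / 5786 × 100 = 123.4704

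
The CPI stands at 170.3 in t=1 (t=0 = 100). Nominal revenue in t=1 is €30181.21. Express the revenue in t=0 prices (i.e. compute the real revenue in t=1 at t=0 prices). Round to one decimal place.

Real = Nominal ÷ (Index/100) = 30181.21 ÷ (170.3/100)
     = 30181.21 ÷ 1.703 = 17722.3782

17722.4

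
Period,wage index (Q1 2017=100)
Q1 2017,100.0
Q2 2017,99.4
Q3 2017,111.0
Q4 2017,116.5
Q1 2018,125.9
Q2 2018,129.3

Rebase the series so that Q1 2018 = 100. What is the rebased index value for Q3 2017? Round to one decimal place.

88.2

Rebased(Q3 2017) = 111.0 / 125.9 × 100 = 88.1652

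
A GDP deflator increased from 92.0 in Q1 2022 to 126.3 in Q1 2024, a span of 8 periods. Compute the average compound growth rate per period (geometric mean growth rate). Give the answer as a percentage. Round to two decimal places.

4.04%

Growth factor = (126.3/92.0)^(1/8) = (1.372826)^(1/8) = 1.040404
Growth rate = 1.040404 − 1 = 0.040404 = 4.0404%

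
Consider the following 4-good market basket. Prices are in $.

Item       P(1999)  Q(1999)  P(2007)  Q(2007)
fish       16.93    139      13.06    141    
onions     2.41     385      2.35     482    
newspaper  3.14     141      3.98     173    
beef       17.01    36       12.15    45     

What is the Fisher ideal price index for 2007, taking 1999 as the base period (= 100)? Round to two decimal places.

86.21

Laspeyres component (base-period weights):
ΣP(2007)Q(1999) = 13.06×139 + 2.35×385 + 3.98×141 + 12.15×36 = 1815.34 + 904.75 + 561.18 + 437.4 = 3718.67
ΣP(1999)Q(1999) = 16.93×139 + 2.41×385 + 3.14×141 + 17.01×36 = 2353.27 + 927.85 + 442.74 + 612.36 = 4336.22
L = 3718.67 / 4336.22 × 100 = 85.7583
Paasche component (current-period weights):
ΣP(2007)Q(2007) = 13.06×141 + 2.35×482 + 3.98×173 + 12.15×45 = 1841.46 + 1132.7 + 688.54 + 546.75 = 4209.45
ΣP(1999)Q(2007) = 16.93×141 + 2.41×482 + 3.14×173 + 17.01×45 = 2387.13 + 1161.62 + 543.22 + 765.45 = 4857.42
P = 4209.45 / 4857.42 × 100 = 86.6602
Fisher = √(L × P) = √(85.7583 × 86.6602) = 86.2081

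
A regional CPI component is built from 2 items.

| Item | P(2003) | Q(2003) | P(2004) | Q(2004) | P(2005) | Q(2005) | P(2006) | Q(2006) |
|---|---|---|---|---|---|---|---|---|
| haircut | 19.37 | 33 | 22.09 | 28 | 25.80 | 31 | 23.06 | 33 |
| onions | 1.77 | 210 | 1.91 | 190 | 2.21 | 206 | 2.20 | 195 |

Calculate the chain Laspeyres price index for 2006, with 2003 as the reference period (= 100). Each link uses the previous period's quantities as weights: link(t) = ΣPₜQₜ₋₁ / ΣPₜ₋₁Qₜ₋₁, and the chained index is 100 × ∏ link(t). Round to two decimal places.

121.09

Link 2003→2004:
ΣP(2004)Q(2003) = 22.09×33 + 1.91×210 = 728.97 + 401.1 = 1130.07
ΣP(2003)Q(2003) = 19.37×33 + 1.77×210 = 639.21 + 371.7 = 1010.91
link = 1130.07/1010.91 = 1.117874
Link 2004→2005:
ΣP(2005)Q(2004) = 25.80×28 + 2.21×190 = 722.4 + 419.9 = 1142.3
ΣP(2004)Q(2004) = 22.09×28 + 1.91×190 = 618.52 + 362.9 = 981.42
link = 1142.3/981.42 = 1.163926
Link 2005→2006:
ΣP(2006)Q(2005) = 23.06×31 + 2.20×206 = 714.86 + 453.2 = 1168.06
ΣP(2005)Q(2005) = 25.80×31 + 2.21×206 = 799.8 + 455.26 = 1255.06
link = 1168.06/1255.06 = 0.930681
Chained index = 100 × 1.117874 × 1.163926 × 0.930681 = 121.0929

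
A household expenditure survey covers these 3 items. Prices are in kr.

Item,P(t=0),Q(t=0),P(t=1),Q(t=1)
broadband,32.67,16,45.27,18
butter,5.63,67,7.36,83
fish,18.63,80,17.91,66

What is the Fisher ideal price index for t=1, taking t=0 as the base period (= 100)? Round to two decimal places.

Laspeyres component (base-period weights):
ΣP(t=1)Q(t=0) = 45.27×16 + 7.36×67 + 17.91×80 = 724.32 + 493.12 + 1432.8 = 2650.24
ΣP(t=0)Q(t=0) = 32.67×16 + 5.63×67 + 18.63×80 = 522.72 + 377.21 + 1490.4 = 2390.33
L = 2650.24 / 2390.33 × 100 = 110.8734
Paasche component (current-period weights):
ΣP(t=1)Q(t=1) = 45.27×18 + 7.36×83 + 17.91×66 = 814.86 + 610.88 + 1182.06 = 2607.8
ΣP(t=0)Q(t=1) = 32.67×18 + 5.63×83 + 18.63×66 = 588.06 + 467.29 + 1229.58 = 2284.93
P = 2607.8 / 2284.93 × 100 = 114.1304
Fisher = √(L × P) = √(110.8734 × 114.1304) = 112.4901

112.49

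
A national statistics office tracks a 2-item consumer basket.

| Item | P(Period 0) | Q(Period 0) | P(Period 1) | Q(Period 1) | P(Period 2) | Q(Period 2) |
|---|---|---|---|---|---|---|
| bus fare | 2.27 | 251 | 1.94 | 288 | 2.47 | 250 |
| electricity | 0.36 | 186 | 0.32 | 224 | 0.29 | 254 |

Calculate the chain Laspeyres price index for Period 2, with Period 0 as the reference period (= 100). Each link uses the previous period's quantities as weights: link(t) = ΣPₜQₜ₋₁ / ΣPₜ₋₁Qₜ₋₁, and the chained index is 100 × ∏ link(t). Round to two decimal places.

Link Period 0→Period 1:
ΣP(Period 1)Q(Period 0) = 1.94×251 + 0.32×186 = 486.94 + 59.52 = 546.46
ΣP(Period 0)Q(Period 0) = 2.27×251 + 0.36×186 = 569.77 + 66.96 = 636.73
link = 546.46/636.73 = 0.858229
Link Period 1→Period 2:
ΣP(Period 2)Q(Period 1) = 2.47×288 + 0.29×224 = 711.36 + 64.96 = 776.32
ΣP(Period 1)Q(Period 1) = 1.94×288 + 0.32×224 = 558.72 + 71.68 = 630.4
link = 776.32/630.4 = 1.231472
Chained index = 100 × 0.858229 × 1.231472 = 105.6885

105.69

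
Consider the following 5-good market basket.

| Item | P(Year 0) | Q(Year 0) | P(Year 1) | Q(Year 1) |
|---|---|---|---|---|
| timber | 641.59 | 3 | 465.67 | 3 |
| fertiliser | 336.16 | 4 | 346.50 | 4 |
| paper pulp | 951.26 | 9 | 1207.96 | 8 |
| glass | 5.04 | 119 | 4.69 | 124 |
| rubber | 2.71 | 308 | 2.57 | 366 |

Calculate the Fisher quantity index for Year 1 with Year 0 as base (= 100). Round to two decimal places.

Laspeyres component (base-period weights):
ΣP(Year 0)Q(Year 1) = 641.59×3 + 336.16×4 + 951.26×8 + 5.04×124 + 2.71×366 = 1924.77 + 1344.64 + 7610.08 + 624.96 + 991.86 = 12496.31
ΣP(Year 0)Q(Year 0) = 641.59×3 + 336.16×4 + 951.26×9 + 5.04×119 + 2.71×308 = 1924.77 + 1344.64 + 8561.34 + 599.76 + 834.68 = 13265.19
L = 12496.31 / 13265.19 × 100 = 94.2038
Paasche component (current-period weights):
ΣP(Year 1)Q(Year 1) = 465.67×3 + 346.50×4 + 1207.96×8 + 4.69×124 + 2.57×366 = 1397.01 + 1386 + 9663.68 + 581.56 + 940.62 = 13968.87
ΣP(Year 1)Q(Year 0) = 465.67×3 + 346.50×4 + 1207.96×9 + 4.69×119 + 2.57×308 = 1397.01 + 1386 + 10871.64 + 558.11 + 791.56 = 15004.32
P = 13968.87 / 15004.32 × 100 = 93.0990
Fisher = √(L × P) = √(94.2038 × 93.0990) = 93.6498

93.65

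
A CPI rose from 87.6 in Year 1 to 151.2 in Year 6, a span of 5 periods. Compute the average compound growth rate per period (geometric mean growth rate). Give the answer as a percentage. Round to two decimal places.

Growth factor = (151.2/87.6)^(1/5) = (1.726027)^(1/5) = 1.115346
Growth rate = 1.115346 − 1 = 0.115346 = 11.5346%

11.53%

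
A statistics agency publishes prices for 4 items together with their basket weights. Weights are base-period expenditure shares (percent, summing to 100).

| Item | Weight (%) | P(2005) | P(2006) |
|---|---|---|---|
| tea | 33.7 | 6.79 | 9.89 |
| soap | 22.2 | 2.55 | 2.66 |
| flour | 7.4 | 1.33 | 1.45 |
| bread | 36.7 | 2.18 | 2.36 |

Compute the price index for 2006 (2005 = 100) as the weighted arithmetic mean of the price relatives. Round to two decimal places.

120.04

tea: 33.7 × (9.89/6.79) = 33.7 × 1.456554 = 49.0859
soap: 22.2 × (2.66/2.55) = 22.2 × 1.043137 = 23.1576
flour: 7.4 × (1.45/1.33) = 7.4 × 1.090226 = 8.0677
bread: 36.7 × (2.36/2.18) = 36.7 × 1.082569 = 39.7303
Index = Σ wᵢ·(p₁ᵢ/p₀ᵢ) = 49.0859 + 23.1576 + 8.0677 + 39.7303 = 120.0415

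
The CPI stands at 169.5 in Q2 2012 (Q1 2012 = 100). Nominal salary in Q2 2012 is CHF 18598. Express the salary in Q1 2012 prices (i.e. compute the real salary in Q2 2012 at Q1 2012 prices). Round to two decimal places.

Real = Nominal ÷ (Index/100) = 18598 ÷ (169.5/100)
     = 18598 ÷ 1.695 = 10972.2714

10972.27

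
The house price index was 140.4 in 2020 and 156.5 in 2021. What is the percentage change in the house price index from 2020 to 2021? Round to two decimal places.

11.47%

Change = (156.5 − 140.4) / 140.4 × 100
       = 16.1 / 140.4 × 100 = 11.4672%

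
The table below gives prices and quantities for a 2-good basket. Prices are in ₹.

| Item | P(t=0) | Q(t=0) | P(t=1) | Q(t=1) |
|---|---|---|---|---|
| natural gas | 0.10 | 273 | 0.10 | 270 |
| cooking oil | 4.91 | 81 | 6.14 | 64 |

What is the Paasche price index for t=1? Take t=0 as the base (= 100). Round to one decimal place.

Paasche price index uses current-period quantities as weights.
ΣP(t=1)·Q(t=1) = 0.10×270 + 6.14×64 = 27 + 392.96 = 419.96
ΣP(t=0)·Q(t=1) = 0.10×270 + 4.91×64 = 27 + 314.24 = 341.24
Index = 419.96 / 341.24 × 100 = 123.0688

123.1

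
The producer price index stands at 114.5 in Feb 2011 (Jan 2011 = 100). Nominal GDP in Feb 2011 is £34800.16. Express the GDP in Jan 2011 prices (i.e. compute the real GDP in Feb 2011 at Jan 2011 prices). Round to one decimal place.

30393.2

Real = Nominal ÷ (Index/100) = 34800.16 ÷ (114.5/100)
     = 34800.16 ÷ 1.145 = 30393.1528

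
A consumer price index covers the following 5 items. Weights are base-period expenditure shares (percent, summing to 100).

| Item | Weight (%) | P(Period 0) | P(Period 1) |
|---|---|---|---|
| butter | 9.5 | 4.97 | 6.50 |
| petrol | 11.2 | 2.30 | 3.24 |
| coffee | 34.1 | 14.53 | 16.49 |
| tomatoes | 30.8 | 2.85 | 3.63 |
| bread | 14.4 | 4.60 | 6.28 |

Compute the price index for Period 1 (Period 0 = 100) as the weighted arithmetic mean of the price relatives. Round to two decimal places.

125.79

butter: 9.5 × (6.50/4.97) = 9.5 × 1.307847 = 12.4245
petrol: 11.2 × (3.24/2.30) = 11.2 × 1.408696 = 15.7774
coffee: 34.1 × (16.49/14.53) = 34.1 × 1.134893 = 38.6999
tomatoes: 30.8 × (3.63/2.85) = 30.8 × 1.273684 = 39.2295
bread: 14.4 × (6.28/4.60) = 14.4 × 1.365217 = 19.6591
Index = Σ wᵢ·(p₁ᵢ/p₀ᵢ) = 12.4245 + 15.7774 + 38.6999 + 39.2295 + 19.6591 = 125.7904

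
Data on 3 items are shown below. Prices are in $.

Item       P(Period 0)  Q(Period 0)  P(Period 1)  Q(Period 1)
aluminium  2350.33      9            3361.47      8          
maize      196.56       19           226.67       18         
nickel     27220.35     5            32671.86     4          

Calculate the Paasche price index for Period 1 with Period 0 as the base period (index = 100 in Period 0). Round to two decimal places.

Paasche price index uses current-period quantities as weights.
ΣP(Period 1)·Q(Period 1) = 3361.47×8 + 226.67×18 + 32671.86×4 = 26891.76 + 4080.06 + 130687.44 = 161659.26
ΣP(Period 0)·Q(Period 1) = 2350.33×8 + 196.56×18 + 27220.35×4 = 18802.64 + 3538.08 + 108881.4 = 131222.12
Index = 161659.26 / 131222.12 × 100 = 123.1951

123.20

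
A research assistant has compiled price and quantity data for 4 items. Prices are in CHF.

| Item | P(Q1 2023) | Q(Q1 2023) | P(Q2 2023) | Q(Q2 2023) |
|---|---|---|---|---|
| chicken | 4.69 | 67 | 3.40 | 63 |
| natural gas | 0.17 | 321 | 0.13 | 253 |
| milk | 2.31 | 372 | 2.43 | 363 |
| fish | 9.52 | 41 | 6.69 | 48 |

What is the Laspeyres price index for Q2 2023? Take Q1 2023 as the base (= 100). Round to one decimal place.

89.5

Laspeyres price index uses base-period quantities as weights.
ΣP(Q2 2023)·Q(Q1 2023) = 3.40×67 + 0.13×321 + 2.43×372 + 6.69×41 = 227.8 + 41.73 + 903.96 + 274.29 = 1447.78
ΣP(Q1 2023)·Q(Q1 2023) = 4.69×67 + 0.17×321 + 2.31×372 + 9.52×41 = 314.23 + 54.57 + 859.32 + 390.32 = 1618.44
Index = 1447.78 / 1618.44 × 100 = 89.4553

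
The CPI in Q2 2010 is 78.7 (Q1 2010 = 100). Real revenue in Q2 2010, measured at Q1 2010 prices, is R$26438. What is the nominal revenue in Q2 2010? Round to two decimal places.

20806.71

Nominal = Real × (Index/100) = 26438 × (78.7/100)
        = 26438 × 0.787 = 20806.7060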